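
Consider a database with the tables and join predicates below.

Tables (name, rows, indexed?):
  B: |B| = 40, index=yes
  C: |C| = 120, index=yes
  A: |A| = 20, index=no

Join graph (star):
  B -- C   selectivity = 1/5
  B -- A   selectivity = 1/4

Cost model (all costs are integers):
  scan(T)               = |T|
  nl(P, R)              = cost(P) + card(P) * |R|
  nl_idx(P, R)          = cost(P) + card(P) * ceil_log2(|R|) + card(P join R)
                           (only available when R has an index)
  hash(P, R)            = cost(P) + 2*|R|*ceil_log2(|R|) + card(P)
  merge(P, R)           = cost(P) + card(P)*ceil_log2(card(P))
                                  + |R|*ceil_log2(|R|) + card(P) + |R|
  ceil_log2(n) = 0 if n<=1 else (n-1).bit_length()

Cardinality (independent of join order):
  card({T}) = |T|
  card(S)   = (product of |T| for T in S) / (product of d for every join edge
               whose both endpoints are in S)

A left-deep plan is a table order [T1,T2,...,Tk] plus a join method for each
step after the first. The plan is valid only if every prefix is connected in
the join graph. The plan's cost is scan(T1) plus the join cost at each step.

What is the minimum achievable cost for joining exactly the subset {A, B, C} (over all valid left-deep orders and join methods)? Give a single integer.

1880

Selinger DP over subsets of {A,B,C}:
  {B}: scan cost=40, card=40
  {C}: scan cost=120, card=120
  {A}: scan cost=20, card=20
  {BC}: card=960; try (B,hash)→720, (C,merge)→1280, (C,nl_idx)→1280, (B,merge)→1360, (C,hash)→1760, (B,nl_idx)→1800 …(+2); best=720 via (B,hash)
  {AB}: card=200; try (A,hash)→280, (B,nl_idx)→340, (B,merge)→420, (A,merge)→440, (B,hash)→520, (B,nl)→820 …(+1); best=280 via (A,hash)
  {ABC}: card=4800; try (A,hash)→1880, (C,hash)→2160, (C,merge)→3040, (C,nl_idx)→6480, (A,merge)→11400, (A,nl)→19920 …(+1); best=1880 via (A,hash)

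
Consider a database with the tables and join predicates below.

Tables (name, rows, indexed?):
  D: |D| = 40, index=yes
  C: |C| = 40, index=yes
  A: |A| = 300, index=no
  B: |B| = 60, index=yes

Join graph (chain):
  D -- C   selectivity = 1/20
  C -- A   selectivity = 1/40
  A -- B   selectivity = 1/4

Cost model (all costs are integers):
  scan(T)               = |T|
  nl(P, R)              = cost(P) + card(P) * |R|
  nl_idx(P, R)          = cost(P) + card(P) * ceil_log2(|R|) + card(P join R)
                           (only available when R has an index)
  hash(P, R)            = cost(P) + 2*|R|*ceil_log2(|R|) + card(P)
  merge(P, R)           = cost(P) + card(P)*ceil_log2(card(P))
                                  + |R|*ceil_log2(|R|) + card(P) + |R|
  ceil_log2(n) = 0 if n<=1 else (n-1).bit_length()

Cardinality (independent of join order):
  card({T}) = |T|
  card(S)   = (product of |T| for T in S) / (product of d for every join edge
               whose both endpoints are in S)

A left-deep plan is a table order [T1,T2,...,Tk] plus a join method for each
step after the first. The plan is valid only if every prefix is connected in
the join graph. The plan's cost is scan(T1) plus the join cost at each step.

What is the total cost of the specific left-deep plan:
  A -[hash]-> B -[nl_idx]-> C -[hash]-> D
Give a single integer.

step 1: scan A: cost=300, card=300
step 2: join B via hash
    card(P join B) = 300*60/(4) = 4500
    cost = 300 + 2*60*6 + 300 = 1320
step 3: join C via nl_idx
    card(P join C) = 4500*40/(40) = 4500
    cost = 1320 + 4500*6 + 4500 = 32820
step 4: join D via hash
    card(P join D) = 4500*40/(20) = 9000
    cost = 32820 + 2*40*6 + 4500 = 37800

37800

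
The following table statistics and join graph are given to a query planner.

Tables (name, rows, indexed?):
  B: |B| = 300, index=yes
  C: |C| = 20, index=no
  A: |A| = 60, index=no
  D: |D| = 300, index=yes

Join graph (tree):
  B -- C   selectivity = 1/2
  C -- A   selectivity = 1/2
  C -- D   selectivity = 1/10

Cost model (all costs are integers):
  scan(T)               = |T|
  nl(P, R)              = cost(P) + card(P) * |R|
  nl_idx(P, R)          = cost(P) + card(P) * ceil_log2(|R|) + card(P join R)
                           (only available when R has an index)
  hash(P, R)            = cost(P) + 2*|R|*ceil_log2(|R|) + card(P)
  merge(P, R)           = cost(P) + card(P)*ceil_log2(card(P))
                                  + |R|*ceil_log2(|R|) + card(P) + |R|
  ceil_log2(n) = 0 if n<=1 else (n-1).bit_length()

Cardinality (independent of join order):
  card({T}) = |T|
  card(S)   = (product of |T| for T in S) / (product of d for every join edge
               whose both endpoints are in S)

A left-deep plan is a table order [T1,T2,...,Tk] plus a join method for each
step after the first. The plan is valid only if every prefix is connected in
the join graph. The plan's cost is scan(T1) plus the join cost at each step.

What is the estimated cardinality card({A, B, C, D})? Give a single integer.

2700000

Tables in S: A(60), B(300), C(20), D(300)
Edges inside S: B-C(d=2), C-A(d=2), C-D(d=10)
numerator = 60 * 300 * 20 * 300 = 108000000
denominator = 2 * 2 * 10 = 40
card(S) = 108000000 / 40 = 2700000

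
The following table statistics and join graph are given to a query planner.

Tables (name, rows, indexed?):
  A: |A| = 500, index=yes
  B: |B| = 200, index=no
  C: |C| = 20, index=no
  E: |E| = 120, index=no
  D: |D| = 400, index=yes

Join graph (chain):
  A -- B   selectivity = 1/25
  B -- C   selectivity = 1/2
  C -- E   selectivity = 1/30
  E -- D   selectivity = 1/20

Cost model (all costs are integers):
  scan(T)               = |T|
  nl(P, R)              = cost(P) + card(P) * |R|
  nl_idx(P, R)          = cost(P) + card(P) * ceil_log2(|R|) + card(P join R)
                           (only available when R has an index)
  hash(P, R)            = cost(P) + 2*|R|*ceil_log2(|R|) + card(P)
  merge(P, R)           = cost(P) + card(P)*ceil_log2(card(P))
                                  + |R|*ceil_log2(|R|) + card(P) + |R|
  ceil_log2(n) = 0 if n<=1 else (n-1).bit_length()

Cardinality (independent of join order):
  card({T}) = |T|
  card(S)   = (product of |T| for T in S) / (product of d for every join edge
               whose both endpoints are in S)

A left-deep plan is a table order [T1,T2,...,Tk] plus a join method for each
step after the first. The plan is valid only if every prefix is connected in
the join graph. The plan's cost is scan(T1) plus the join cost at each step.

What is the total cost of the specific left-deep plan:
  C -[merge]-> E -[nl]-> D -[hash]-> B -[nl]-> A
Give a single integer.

step 1: scan C: cost=20, card=20
step 2: join E via merge
    card(P join E) = 20*120/(30) = 80
    cost = 20 + 20*5 + 120*7 + 20 + 120 = 1100
step 3: join D via nl
    card(P join D) = 80*400/(20) = 1600
    cost = 1100 + 80*400 = 33100
step 4: join B via hash
    card(P join B) = 1600*200/(2) = 160000
    cost = 33100 + 2*200*8 + 1600 = 37900
step 5: join A via nl
    card(P join A) = 160000*500/(25) = 3200000
    cost = 37900 + 160000*500 = 80037900

80037900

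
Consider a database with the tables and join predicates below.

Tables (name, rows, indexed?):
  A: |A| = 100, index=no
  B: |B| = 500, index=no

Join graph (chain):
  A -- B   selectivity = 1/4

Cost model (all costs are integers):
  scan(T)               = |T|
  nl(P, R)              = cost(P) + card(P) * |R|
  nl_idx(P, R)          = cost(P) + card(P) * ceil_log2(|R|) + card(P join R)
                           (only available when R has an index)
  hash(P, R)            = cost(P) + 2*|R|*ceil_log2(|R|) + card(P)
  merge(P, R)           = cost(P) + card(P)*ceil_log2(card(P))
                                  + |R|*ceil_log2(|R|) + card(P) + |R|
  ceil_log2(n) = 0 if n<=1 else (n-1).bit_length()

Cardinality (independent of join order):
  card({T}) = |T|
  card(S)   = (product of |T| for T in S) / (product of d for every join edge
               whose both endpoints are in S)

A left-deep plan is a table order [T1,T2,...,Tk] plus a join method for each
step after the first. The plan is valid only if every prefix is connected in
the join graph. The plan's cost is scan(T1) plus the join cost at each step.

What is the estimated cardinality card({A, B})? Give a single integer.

12500

Tables in S: A(100), B(500)
Edges inside S: A-B(d=4)
numerator = 100 * 500 = 50000
denominator = 4 = 4
card(S) = 50000 / 4 = 12500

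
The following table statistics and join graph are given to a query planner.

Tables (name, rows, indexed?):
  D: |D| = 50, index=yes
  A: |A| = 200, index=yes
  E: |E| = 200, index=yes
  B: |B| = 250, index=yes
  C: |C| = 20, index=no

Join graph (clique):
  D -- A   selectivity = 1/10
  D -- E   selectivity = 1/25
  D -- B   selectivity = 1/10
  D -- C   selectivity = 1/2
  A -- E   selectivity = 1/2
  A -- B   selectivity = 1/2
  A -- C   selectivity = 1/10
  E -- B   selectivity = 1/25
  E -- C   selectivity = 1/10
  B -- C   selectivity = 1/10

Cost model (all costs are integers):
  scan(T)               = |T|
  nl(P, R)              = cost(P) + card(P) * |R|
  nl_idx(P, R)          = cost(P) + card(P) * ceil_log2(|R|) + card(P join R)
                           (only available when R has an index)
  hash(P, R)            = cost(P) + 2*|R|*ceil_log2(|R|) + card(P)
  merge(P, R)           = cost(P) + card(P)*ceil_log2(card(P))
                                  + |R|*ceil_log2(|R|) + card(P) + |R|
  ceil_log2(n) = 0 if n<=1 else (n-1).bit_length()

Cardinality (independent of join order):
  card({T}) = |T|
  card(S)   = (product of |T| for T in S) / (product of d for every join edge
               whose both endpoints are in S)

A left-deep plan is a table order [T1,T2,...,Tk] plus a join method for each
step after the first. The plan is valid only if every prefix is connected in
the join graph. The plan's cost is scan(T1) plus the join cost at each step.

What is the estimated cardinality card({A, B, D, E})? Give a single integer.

2000

Tables in S: A(200), B(250), D(50), E(200)
Edges inside S: D-A(d=10), D-E(d=25), D-B(d=10), A-E(d=2), A-B(d=2), E-B(d=25)
numerator = 200 * 250 * 50 * 200 = 500000000
denominator = 10 * 25 * 10 * 2 * 2 * 25 = 250000
card(S) = 500000000 / 250000 = 2000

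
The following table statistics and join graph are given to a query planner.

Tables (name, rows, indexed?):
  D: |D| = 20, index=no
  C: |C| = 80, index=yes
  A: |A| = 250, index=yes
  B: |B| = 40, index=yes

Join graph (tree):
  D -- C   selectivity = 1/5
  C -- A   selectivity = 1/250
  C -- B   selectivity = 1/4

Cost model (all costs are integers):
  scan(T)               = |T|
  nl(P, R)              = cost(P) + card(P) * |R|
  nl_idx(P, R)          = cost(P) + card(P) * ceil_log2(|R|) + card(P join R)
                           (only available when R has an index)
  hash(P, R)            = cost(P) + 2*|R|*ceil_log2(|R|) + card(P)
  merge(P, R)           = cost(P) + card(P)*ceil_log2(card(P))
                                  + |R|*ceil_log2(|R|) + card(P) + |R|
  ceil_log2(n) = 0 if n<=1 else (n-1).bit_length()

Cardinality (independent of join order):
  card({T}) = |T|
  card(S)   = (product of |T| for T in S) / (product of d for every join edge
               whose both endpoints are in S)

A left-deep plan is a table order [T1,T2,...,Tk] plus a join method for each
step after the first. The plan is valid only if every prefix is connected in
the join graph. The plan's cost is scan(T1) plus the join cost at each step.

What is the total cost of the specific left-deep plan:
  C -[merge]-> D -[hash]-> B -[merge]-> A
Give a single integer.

step 1: scan C: cost=80, card=80
step 2: join D via merge
    card(P join D) = 80*20/(5) = 320
    cost = 80 + 80*7 + 20*5 + 80 + 20 = 840
step 3: join B via hash
    card(P join B) = 320*40/(4) = 3200
    cost = 840 + 2*40*6 + 320 = 1640
step 4: join A via merge
    card(P join A) = 3200*250/(250) = 3200
    cost = 1640 + 3200*12 + 250*8 + 3200 + 250 = 45490

45490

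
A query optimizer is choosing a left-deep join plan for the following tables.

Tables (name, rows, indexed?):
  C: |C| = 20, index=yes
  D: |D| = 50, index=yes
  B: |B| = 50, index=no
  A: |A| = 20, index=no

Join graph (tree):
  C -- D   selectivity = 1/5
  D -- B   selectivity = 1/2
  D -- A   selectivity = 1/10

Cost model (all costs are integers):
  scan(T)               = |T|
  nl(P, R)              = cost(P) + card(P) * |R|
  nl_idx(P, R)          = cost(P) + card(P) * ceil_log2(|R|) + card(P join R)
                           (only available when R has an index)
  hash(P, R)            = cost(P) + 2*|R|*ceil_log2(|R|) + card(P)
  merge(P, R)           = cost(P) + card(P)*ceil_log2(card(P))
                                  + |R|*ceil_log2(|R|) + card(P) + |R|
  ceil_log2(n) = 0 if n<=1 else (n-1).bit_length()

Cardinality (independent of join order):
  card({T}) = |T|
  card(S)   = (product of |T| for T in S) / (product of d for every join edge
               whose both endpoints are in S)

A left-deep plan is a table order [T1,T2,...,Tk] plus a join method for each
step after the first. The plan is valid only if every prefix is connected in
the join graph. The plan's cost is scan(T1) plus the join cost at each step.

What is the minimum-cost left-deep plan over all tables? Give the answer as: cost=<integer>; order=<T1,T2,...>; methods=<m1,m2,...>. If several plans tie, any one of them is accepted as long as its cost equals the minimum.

Selinger DP (subsets sized 1..n):
  {C}: scan cost=20, card=20
  {D}: scan cost=50, card=50
  {B}: scan cost=50, card=50
  {A}: scan cost=20, card=20
  {CD}: card=200; try (C,hash)→300, (D,nl_idx)→340, (D,merge)→490, (C,nl_idx)→500, (C,merge)→520, (D,hash)→640 …(+2); best=300 via (C,hash)
  {BD}: card=1250; try (D,hash)→700, (B,hash)→700, (D,merge)→750, (B,merge)→750, (D,nl_idx)→1600, (D,nl)→2550 …(+1); best=700 via (D,hash)
  {AD}: card=100; try (D,nl_idx)→240, (A,hash)→300, (D,merge)→490, (A,merge)→520, (D,hash)→640, (D,nl)→1020 …(+1); best=240 via (D,nl_idx)
  {BCD}: card=5000; try (B,hash)→1100, (C,hash)→2150, (B,merge)→2450, (B,nl)→10300, (C,nl_idx)→11950, (C,merge)→15820 …(+1); best=1100 via (B,hash)
  {ACD}: card=400; try (C,hash)→540, (A,hash)→700, (C,nl_idx)→1140, (C,merge)→1160, (A,merge)→2220, (C,nl)→2240 …(+1); best=540 via (C,hash)
  {ABD}: card=2500; try (B,hash)→940, (B,merge)→1390, (A,hash)→2150, (B,nl)→5240, (A,merge)→15820, (A,nl)→25700; best=940 via (B,hash)
  {ABCD}: card=10000; try (B,hash)→1540, (C,hash)→3640, (B,merge)→4890, (A,hash)→6300, (B,nl)→20540, (C,nl_idx)→23440 …(+4); best=1540 via (B,hash)

cost=1540; order=A,D,C,B; methods=nl_idx,hash,hash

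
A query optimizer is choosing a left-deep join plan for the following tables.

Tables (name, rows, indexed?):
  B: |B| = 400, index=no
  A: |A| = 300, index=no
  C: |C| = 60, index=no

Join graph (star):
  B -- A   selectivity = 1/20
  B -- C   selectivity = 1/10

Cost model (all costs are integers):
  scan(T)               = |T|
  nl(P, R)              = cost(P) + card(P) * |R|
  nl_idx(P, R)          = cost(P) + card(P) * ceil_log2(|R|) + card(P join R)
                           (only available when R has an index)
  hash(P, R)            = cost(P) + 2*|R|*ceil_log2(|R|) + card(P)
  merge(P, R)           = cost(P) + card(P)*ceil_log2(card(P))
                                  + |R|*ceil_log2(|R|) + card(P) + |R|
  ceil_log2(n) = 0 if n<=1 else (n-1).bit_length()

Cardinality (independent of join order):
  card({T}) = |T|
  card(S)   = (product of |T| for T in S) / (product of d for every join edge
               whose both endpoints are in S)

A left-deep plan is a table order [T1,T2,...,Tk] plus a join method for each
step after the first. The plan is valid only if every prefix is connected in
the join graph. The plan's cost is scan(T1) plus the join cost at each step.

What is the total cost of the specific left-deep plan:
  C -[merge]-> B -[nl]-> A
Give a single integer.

step 1: scan C: cost=60, card=60
step 2: join B via merge
    card(P join B) = 60*400/(10) = 2400
    cost = 60 + 60*6 + 400*9 + 60 + 400 = 4480
step 3: join A via nl
    card(P join A) = 2400*300/(20) = 36000
    cost = 4480 + 2400*300 = 724480

724480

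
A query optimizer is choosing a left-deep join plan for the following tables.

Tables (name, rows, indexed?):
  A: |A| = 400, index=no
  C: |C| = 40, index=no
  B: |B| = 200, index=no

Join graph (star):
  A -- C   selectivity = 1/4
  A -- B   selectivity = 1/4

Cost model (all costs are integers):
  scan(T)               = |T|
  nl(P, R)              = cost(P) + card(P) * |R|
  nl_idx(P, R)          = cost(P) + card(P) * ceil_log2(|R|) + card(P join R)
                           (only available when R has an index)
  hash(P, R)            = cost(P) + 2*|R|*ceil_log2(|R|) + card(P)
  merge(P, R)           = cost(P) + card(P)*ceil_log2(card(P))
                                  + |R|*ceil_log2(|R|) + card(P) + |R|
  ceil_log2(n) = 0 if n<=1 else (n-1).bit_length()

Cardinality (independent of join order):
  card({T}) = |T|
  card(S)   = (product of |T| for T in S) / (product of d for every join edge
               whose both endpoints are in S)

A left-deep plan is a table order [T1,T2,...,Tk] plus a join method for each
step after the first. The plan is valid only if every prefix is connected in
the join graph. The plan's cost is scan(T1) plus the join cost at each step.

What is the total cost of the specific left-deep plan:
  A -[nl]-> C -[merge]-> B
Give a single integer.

70200

step 1: scan A: cost=400, card=400
step 2: join C via nl
    card(P join C) = 400*40/(4) = 4000
    cost = 400 + 400*40 = 16400
step 3: join B via merge
    card(P join B) = 4000*200/(4) = 200000
    cost = 16400 + 4000*12 + 200*8 + 4000 + 200 = 70200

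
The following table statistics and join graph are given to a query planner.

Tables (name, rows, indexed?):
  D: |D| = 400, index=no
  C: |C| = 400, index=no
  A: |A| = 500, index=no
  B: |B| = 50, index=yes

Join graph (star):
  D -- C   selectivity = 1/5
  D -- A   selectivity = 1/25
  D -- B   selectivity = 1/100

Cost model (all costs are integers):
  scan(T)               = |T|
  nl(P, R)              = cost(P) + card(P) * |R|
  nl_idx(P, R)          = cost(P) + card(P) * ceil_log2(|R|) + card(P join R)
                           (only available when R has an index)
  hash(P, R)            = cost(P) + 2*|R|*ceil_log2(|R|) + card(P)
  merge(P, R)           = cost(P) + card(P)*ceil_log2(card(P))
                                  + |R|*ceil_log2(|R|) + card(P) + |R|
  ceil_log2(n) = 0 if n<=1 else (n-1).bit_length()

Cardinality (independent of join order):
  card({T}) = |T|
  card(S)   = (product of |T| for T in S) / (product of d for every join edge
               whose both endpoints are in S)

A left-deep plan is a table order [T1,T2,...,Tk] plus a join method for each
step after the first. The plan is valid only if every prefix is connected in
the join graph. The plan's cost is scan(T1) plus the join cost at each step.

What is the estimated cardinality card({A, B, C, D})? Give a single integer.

Tables in S: A(500), B(50), C(400), D(400)
Edges inside S: D-C(d=5), D-A(d=25), D-B(d=100)
numerator = 500 * 50 * 400 * 400 = 4000000000
denominator = 5 * 25 * 100 = 12500
card(S) = 4000000000 / 12500 = 320000

320000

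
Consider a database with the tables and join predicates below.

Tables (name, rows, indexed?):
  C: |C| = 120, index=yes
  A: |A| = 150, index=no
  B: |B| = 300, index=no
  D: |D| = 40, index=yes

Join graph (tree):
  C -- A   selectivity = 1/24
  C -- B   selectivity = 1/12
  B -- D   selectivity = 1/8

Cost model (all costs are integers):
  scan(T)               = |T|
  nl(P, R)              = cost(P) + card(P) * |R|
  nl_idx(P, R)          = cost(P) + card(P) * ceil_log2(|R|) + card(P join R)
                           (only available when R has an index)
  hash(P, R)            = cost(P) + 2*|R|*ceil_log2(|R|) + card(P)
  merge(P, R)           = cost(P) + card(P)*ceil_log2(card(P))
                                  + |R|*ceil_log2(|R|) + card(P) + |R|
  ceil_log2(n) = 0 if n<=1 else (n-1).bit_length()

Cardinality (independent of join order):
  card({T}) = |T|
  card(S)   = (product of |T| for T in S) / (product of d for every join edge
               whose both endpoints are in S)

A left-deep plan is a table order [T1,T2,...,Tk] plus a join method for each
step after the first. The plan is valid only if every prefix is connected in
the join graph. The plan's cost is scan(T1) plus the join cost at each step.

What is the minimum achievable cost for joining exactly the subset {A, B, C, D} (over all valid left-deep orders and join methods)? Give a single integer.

Selinger DP over subsets of {A,B,C,D}:
  {C}: scan cost=120, card=120
  {A}: scan cost=150, card=150
  {B}: scan cost=300, card=300
  {D}: scan cost=40, card=40
  {AC}: card=750; try (C,nl_idx)→1950, (C,hash)→1980, (A,merge)→2430, (C,merge)→2460, (A,hash)→2640, (A,nl)→18120 …(+1); best=1950 via (C,nl_idx)
  {BC}: card=3000; try (C,hash)→2280, (B,merge)→4080, (C,merge)→4260, (C,nl_idx)→5400, (B,hash)→5640, (B,nl)→36120 …(+1); best=2280 via (C,hash)
  {BD}: card=1500; try (D,hash)→1080, (B,merge)→3320, (D,merge)→3580, (D,nl_idx)→3600, (B,hash)→5480, (B,nl)→12040 …(+1); best=1080 via (D,hash)
  {ABC}: card=18750; try (A,hash)→7680, (B,hash)→8100, (B,merge)→13200, (A,merge)→42630, (B,nl)→226950, (A,nl)→452280; best=7680 via (A,hash)
  {BCD}: card=15000; try (C,hash)→4260, (D,hash)→5760, (C,merge)→20040, (C,nl_idx)→26580, (D,nl_idx)→35280, (D,merge)→41560 …(+2); best=4260 via (C,hash)
  {ABCD}: card=93750; try (A,hash)→21660, (D,hash)→26910, (D,nl_idx)→213930, (A,merge)→230610, (D,merge)→307960, (D,nl)→757680 …(+1); best=21660 via (A,hash)

21660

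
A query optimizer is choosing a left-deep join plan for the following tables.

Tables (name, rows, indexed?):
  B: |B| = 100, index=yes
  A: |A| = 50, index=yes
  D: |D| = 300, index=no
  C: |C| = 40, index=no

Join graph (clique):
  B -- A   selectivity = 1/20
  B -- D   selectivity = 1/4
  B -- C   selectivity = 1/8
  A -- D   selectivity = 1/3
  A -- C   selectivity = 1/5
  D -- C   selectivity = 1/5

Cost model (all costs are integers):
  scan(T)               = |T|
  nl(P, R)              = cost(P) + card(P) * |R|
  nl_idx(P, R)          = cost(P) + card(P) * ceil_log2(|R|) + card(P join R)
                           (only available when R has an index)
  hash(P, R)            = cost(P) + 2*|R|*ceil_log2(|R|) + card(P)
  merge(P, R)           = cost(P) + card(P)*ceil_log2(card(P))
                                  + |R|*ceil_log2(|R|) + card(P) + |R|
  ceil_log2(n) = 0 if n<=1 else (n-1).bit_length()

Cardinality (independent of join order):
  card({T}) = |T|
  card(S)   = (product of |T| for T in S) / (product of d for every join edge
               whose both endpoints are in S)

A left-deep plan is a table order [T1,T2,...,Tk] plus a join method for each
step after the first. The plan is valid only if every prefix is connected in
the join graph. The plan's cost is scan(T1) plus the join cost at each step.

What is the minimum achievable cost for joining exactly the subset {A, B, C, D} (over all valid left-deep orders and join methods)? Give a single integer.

6630

Selinger DP over subsets of {A,B,C,D}:
  {B}: scan cost=100, card=100
  {A}: scan cost=50, card=50
  {D}: scan cost=300, card=300
  {C}: scan cost=40, card=40
  {AB}: card=250; try (B,nl_idx)→650, (A,hash)→800, (A,nl_idx)→950, (B,merge)→1200, (A,merge)→1250, (B,hash)→1500 …(+2); best=650 via (B,nl_idx)
  {BD}: card=7500; try (B,hash)→2000, (D,merge)→3900, (B,merge)→4100, (D,hash)→5600, (B,nl_idx)→9900, (D,nl)→30100 …(+1); best=2000 via (B,hash)
  {BC}: card=500; try (C,hash)→680, (B,nl_idx)→820, (B,merge)→1120, (C,merge)→1180, (B,hash)→1480, (B,nl)→4040 …(+1); best=680 via (C,hash)
  {AD}: card=5000; try (A,hash)→1200, (D,merge)→3400, (A,merge)→3650, (D,hash)→5500, (A,nl_idx)→7100, (D,nl)→15050 …(+1); best=1200 via (A,hash)
  {AC}: card=400; try (C,hash)→580, (A,merge)→670, (C,merge)→680, (A,hash)→680, (A,nl_idx)→680, (A,nl)→2040 …(+1); best=580 via (C,hash)
  {CD}: card=2400; try (C,hash)→1080, (D,merge)→3320, (C,merge)→3580, (D,hash)→5480, (D,nl)→12040, (C,nl)→12300; best=1080 via (C,hash)
  {ABD}: card=6250; try (D,merge)→5900, (D,hash)→6300, (B,hash)→7600, (A,hash)→10100, (B,nl_idx)→42450, (A,nl_idx)→53250 …(+5); best=5900 via (D,merge)
  {ABC}: card=250; try (C,hash)→1380, (A,hash)→1780, (B,hash)→2380, (C,merge)→3180, (B,nl_idx)→3630, (A,nl_idx)→3930 …(+5); best=1380 via (C,hash)
  {BCD}: card=7500; try (B,hash)→4880, (D,hash)→6580, (D,merge)→8680, (C,hash)→9980, (B,nl_idx)→25380, (B,merge)→33080 …(+4); best=4880 via (B,hash)
  {ACD}: card=8000; try (A,hash)→4080, (D,hash)→6380, (C,hash)→6680, (D,merge)→7580, (A,nl_idx)→23480, (A,merge)→32630 …(+4); best=4080 via (A,hash)
  {ABCD}: card=1250; try (D,merge)→6630, (D,hash)→7030, (C,hash)→12630, (A,hash)→12980, (B,hash)→13480, (A,nl_idx)→51130 …(+8); best=6630 via (D,merge)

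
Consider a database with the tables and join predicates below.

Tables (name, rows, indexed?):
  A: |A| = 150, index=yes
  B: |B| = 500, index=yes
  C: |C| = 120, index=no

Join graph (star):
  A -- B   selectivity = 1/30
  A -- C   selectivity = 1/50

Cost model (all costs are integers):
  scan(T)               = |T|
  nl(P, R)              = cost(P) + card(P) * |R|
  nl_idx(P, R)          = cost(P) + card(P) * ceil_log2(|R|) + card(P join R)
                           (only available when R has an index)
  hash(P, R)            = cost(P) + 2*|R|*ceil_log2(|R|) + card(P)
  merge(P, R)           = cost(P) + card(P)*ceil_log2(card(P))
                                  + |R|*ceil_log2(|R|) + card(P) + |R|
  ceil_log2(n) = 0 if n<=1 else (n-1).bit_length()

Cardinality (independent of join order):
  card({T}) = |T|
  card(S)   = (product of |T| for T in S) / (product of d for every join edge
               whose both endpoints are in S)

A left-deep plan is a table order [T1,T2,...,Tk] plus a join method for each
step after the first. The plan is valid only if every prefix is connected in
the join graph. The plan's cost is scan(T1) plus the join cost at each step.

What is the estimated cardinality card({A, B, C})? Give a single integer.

Tables in S: A(150), B(500), C(120)
Edges inside S: A-B(d=30), A-C(d=50)
numerator = 150 * 500 * 120 = 9000000
denominator = 30 * 50 = 1500
card(S) = 9000000 / 1500 = 6000

6000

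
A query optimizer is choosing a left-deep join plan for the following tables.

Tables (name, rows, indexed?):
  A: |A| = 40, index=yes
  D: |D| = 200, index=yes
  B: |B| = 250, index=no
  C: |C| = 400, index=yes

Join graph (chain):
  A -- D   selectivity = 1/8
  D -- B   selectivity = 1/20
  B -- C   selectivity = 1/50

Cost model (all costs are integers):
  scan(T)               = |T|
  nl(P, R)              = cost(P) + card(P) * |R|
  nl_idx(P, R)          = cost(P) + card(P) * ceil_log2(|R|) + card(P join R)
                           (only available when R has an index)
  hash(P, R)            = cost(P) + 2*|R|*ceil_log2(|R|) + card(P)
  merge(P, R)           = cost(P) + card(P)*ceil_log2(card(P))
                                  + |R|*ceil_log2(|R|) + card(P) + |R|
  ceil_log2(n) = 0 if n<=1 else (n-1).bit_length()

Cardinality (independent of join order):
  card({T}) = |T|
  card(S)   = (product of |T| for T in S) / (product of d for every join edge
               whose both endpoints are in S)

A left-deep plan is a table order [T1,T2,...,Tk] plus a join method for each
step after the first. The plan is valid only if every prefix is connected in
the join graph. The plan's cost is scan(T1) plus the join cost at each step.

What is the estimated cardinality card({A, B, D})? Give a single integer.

12500

Tables in S: A(40), B(250), D(200)
Edges inside S: A-D(d=8), D-B(d=20)
numerator = 40 * 250 * 200 = 2000000
denominator = 8 * 20 = 160
card(S) = 2000000 / 160 = 12500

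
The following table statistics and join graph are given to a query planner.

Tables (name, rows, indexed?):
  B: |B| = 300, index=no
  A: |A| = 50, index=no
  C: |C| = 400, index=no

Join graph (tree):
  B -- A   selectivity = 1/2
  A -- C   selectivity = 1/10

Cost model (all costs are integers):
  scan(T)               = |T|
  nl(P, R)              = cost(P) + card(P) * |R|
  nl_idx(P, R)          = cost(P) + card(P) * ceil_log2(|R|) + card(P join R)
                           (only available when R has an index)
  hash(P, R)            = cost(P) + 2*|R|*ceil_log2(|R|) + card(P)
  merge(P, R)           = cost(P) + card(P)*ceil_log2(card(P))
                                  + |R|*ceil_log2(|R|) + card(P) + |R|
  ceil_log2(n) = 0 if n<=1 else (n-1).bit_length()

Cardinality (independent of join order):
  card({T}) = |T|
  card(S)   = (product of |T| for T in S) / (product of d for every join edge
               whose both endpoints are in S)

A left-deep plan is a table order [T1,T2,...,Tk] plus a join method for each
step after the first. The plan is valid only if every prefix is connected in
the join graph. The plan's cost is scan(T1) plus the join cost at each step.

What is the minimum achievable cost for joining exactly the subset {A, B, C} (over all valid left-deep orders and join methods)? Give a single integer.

Selinger DP over subsets of {A,B,C}:
  {B}: scan cost=300, card=300
  {A}: scan cost=50, card=50
  {C}: scan cost=400, card=400
  {AB}: card=7500; try (A,hash)→1200, (B,merge)→3400, (A,merge)→3650, (B,hash)→5500, (B,nl)→15050, (A,nl)→15300; best=1200 via (A,hash)
  {AC}: card=2000; try (A,hash)→1400, (C,merge)→4400, (A,merge)→4750, (C,hash)→7300, (C,nl)→20050, (A,nl)→20400; best=1400 via (A,hash)
  {ABC}: card=300000; try (B,hash)→8800, (C,hash)→15900, (B,merge)→28400, (C,merge)→110200, (B,nl)→601400, (C,nl)→3001200; best=8800 via (B,hash)

8800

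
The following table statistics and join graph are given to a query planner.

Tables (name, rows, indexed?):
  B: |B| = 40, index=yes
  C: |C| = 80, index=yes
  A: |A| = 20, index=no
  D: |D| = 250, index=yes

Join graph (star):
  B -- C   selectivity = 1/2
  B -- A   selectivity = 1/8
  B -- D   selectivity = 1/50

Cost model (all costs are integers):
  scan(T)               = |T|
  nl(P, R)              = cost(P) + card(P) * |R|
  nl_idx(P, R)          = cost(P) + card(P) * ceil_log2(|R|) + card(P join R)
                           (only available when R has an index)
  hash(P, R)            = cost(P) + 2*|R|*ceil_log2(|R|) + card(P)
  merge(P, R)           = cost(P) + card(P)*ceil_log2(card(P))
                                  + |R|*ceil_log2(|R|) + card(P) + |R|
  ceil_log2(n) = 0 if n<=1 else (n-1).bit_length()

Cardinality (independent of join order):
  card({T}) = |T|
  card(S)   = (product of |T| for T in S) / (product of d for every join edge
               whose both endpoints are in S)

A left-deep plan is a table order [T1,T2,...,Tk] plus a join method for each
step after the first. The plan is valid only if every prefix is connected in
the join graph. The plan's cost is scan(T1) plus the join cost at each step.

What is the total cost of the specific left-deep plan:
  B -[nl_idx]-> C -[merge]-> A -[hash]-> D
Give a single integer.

step 1: scan B: cost=40, card=40
step 2: join C via nl_idx
    card(P join C) = 40*80/(2) = 1600
    cost = 40 + 40*7 + 1600 = 1920
step 3: join A via merge
    card(P join A) = 1600*20/(8) = 4000
    cost = 1920 + 1600*11 + 20*5 + 1600 + 20 = 21240
step 4: join D via hash
    card(P join D) = 4000*250/(50) = 20000
    cost = 21240 + 2*250*8 + 4000 = 29240

29240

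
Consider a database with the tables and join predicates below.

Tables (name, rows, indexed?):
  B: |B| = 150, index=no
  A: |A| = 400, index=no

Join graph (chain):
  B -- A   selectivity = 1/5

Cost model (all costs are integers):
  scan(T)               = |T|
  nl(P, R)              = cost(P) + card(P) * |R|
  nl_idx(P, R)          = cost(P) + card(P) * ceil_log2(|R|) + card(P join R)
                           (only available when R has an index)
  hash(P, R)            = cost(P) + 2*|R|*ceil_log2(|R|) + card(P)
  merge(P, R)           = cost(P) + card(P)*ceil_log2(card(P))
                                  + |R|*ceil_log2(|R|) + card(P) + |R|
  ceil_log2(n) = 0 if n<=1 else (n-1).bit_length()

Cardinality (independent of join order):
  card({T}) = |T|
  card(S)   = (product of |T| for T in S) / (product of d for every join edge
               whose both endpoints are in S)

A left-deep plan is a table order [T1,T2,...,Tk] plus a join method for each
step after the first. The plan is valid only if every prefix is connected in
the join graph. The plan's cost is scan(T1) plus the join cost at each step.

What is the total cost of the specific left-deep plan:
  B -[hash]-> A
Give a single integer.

7500

step 1: scan B: cost=150, card=150
step 2: join A via hash
    card(P join A) = 150*400/(5) = 12000
    cost = 150 + 2*400*9 + 150 = 7500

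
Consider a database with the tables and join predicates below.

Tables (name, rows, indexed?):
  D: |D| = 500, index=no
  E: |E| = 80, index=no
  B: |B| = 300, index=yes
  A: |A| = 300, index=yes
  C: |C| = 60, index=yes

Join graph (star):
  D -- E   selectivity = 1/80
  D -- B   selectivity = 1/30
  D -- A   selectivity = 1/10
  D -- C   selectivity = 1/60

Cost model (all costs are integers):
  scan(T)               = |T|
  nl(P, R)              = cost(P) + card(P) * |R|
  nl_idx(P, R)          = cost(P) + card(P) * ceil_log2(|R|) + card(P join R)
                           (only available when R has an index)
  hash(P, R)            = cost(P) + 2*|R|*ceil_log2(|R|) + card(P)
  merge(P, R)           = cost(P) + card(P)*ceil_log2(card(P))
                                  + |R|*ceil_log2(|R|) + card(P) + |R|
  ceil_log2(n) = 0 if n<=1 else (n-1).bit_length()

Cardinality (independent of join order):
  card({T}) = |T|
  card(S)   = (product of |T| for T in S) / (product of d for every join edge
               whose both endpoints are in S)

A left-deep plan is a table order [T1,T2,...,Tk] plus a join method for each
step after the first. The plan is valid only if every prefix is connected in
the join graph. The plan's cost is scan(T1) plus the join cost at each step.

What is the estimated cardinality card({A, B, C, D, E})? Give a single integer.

Tables in S: A(300), B(300), C(60), D(500), E(80)
Edges inside S: D-E(d=80), D-B(d=30), D-A(d=10), D-C(d=60)
numerator = 300 * 300 * 60 * 500 * 80 = 216000000000
denominator = 80 * 30 * 10 * 60 = 1440000
card(S) = 216000000000 / 1440000 = 150000

150000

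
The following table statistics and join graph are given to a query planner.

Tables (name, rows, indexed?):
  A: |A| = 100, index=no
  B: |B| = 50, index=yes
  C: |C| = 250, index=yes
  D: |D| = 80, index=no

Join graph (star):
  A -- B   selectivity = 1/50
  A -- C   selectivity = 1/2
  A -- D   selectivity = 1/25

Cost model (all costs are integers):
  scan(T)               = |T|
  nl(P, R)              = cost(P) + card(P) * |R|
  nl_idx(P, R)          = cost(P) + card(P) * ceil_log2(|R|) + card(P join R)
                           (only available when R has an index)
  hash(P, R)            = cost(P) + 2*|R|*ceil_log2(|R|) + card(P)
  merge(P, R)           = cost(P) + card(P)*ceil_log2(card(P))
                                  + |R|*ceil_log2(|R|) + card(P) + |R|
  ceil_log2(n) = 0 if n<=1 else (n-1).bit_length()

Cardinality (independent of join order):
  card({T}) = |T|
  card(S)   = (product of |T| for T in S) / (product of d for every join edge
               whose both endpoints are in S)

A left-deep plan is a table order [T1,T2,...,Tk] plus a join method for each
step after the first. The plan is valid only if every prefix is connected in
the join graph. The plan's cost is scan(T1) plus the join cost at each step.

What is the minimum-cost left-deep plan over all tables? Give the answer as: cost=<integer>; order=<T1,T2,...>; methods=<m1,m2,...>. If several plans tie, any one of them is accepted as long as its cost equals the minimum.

cost=6340; order=A,B,D,C; methods=hash,hash,hash

Selinger DP (subsets sized 1..n):
  {A}: scan cost=100, card=100
  {B}: scan cost=50, card=50
  {C}: scan cost=250, card=250
  {D}: scan cost=80, card=80
  {AB}: card=100; try (B,hash)→800, (B,nl_idx)→800, (A,merge)→1200, (B,merge)→1250, (A,hash)→1500, (A,nl)→5050 …(+1); best=800 via (B,hash)
  {AC}: card=12500; try (A,hash)→1900, (C,merge)→3150, (A,merge)→3300, (C,hash)→4200, (C,nl_idx)→13400, (C,nl)→25100 …(+1); best=1900 via (A,hash)
  {AD}: card=320; try (D,hash)→1320, (A,merge)→1520, (D,merge)→1540, (A,hash)→1560, (A,nl)→8080, (D,nl)→8100; best=1320 via (D,hash)
  {ABC}: card=12500; try (C,merge)→3850, (C,hash)→4900, (C,nl_idx)→14100, (B,hash)→15000, (C,nl)→25800, (B,nl_idx)→89400 …(+2); best=3850 via (C,merge)
  {ABD}: card=320; try (D,hash)→2020, (D,merge)→2240, (B,hash)→2240, (B,nl_idx)→3560, (B,merge)→4870, (D,nl)→8800 …(+1); best=2020 via (D,hash)
  {ACD}: card=40000; try (C,hash)→5640, (C,merge)→6770, (D,hash)→15520, (C,nl_idx)→43880, (C,nl)→81320, (D,merge)→190040 …(+1); best=5640 via (C,hash)
  {ABCD}: card=40000; try (C,hash)→6340, (C,merge)→7470, (D,hash)→17470, (C,nl_idx)→44580, (B,hash)→46240, (C,nl)→82020 …(+5); best=6340 via (C,hash)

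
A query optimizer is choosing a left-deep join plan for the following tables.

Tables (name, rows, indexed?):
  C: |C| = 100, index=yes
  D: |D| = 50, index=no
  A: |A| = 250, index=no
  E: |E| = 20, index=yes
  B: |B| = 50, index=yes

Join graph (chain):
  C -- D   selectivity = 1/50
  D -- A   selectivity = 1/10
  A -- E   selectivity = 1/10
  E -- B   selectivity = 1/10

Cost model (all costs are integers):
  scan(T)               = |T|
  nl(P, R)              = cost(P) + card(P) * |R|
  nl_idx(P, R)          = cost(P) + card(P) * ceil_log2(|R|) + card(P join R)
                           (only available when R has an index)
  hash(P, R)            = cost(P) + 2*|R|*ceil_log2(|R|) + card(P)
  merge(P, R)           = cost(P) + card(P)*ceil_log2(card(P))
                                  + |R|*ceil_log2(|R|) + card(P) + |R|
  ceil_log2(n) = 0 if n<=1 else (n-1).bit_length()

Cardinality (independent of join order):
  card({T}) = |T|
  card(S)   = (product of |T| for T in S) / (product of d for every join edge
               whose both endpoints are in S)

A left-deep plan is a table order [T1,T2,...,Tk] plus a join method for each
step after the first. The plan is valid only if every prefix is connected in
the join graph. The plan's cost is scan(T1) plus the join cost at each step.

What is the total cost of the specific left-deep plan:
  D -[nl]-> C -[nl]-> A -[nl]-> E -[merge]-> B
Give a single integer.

150400

step 1: scan D: cost=50, card=50
step 2: join C via nl
    card(P join C) = 50*100/(50) = 100
    cost = 50 + 50*100 = 5050
step 3: join A via nl
    card(P join A) = 100*250/(10) = 2500
    cost = 5050 + 100*250 = 30050
step 4: join E via nl
    card(P join E) = 2500*20/(10) = 5000
    cost = 30050 + 2500*20 = 80050
step 5: join B via merge
    card(P join B) = 5000*50/(10) = 25000
    cost = 80050 + 5000*13 + 50*6 + 5000 + 50 = 150400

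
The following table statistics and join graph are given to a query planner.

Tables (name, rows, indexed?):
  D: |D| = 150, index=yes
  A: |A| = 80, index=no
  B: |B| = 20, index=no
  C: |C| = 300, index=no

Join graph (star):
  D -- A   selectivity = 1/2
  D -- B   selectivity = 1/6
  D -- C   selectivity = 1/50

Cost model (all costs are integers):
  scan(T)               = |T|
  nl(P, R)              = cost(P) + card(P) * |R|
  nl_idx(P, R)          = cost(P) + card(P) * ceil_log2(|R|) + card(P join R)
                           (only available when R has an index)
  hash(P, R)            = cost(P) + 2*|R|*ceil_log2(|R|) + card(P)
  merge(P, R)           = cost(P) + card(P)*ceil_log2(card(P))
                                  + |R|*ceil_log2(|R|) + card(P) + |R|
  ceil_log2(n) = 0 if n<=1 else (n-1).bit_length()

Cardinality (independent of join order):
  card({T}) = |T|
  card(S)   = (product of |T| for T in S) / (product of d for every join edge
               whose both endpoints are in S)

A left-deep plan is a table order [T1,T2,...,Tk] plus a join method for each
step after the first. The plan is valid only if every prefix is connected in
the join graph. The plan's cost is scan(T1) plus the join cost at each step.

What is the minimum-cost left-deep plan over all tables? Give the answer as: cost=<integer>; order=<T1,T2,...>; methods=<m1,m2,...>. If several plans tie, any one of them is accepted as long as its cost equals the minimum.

Selinger DP (subsets sized 1..n):
  {D}: scan cost=150, card=150
  {A}: scan cost=80, card=80
  {B}: scan cost=20, card=20
  {C}: scan cost=300, card=300
  {AD}: card=6000; try (A,hash)→1420, (D,merge)→2070, (A,merge)→2140, (D,hash)→2560, (D,nl_idx)→6720, (D,nl)→12080 …(+1); best=1420 via (A,hash)
  {BD}: card=500; try (B,hash)→500, (D,nl_idx)→680, (D,merge)→1490, (B,merge)→1620, (D,hash)→2440, (D,nl)→3020 …(+1); best=500 via (B,hash)
  {CD}: card=900; try (D,hash)→3000, (D,nl_idx)→3600, (C,merge)→4500, (D,merge)→4650, (C,hash)→5700, (C,nl)→45150 …(+1); best=3000 via (D,hash)
  {ABD}: card=20000; try (A,hash)→2120, (A,merge)→6140, (B,hash)→7620, (A,nl)→40500, (B,merge)→85540, (B,nl)→121420; best=2120 via (A,hash)
  {ACD}: card=36000; try (A,hash)→5020, (C,hash)→12820, (A,merge)→13540, (A,nl)→75000, (C,merge)→88420, (C,nl)→1801420; best=5020 via (A,hash)
  {BCD}: card=3000; try (B,hash)→4100, (C,hash)→6400, (C,merge)→8500, (B,merge)→13020, (B,nl)→21000, (C,nl)→150500; best=4100 via (B,hash)
  {ABCD}: card=120000; try (A,hash)→8220, (C,hash)→27520, (B,hash)→41220, (A,merge)→43740, (A,nl)→244100, (C,merge)→325120 …(+3); best=8220 via (A,hash)

cost=8220; order=C,D,B,A; methods=hash,hash,hash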